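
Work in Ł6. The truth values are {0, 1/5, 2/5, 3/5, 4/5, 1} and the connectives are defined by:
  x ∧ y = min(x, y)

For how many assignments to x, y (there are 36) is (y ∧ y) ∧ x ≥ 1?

value 1: 1 assignment (counts)
value 4/5: 3 assignments
value 3/5: 5 assignments
value 2/5: 7 assignments
value 1/5: 9 assignments
value 0: 11 assignments
So 1 of the 36 assignments meets the threshold.

1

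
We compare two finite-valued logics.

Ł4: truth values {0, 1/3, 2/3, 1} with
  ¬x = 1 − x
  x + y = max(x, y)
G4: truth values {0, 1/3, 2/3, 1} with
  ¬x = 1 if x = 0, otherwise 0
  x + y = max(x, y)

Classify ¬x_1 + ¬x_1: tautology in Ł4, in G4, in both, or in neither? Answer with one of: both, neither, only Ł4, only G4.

neither

In Ł4: at x_1 = 1/3 the value is 2/3 — not a tautology.
In G4: at x_1 = 1/3 the value is 0 — not a tautology.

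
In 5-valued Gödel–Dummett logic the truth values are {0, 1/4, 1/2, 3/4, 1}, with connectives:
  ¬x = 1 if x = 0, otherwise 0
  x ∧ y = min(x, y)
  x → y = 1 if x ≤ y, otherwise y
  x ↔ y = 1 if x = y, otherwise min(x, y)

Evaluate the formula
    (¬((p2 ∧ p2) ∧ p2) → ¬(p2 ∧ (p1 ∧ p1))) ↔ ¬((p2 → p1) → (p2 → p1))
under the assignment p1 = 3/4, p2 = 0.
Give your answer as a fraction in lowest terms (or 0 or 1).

p2 ∧ p2 = 0 ∧ 0 = 0
(p2 ∧ p2) ∧ p2 = 0 ∧ 0 = 0
¬((p2 ∧ p2) ∧ p2) = ¬0 = 1
p1 ∧ p1 = 3/4 ∧ 3/4 = 3/4
p2 ∧ (p1 ∧ p1) = 0 ∧ 3/4 = 0
¬(p2 ∧ (p1 ∧ p1)) = ¬0 = 1
¬((p2 ∧ p2) ∧ p2) → ¬(p2 ∧ (p1 ∧ p1)) = 1 → 1 = 1
p2 → p1 = 0 → 3/4 = 1
p2 → p1 = 0 → 3/4 = 1
(p2 → p1) → (p2 → p1) = 1 → 1 = 1
¬((p2 → p1) → (p2 → p1)) = ¬1 = 0
(¬((p2 ∧ p2) ∧ p2) → ¬(p2 ∧ (p1 ∧ p1))) ↔ ¬((p2 → p1) → (p2 → p1)) = 1 ↔ 0 = 0

0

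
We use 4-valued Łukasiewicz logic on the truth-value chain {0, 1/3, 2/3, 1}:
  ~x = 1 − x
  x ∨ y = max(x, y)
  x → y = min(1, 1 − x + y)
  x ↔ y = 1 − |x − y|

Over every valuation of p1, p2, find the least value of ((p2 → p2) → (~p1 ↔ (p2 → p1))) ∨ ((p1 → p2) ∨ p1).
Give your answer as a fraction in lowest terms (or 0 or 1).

Take p1 = 1/3, p2 = 0:
p2 → p2 = 0 → 0 = 1
~p1 = ~1/3 = 2/3
p2 → p1 = 0 → 1/3 = 1
~p1 ↔ (p2 → p1) = 2/3 ↔ 1 = 2/3
(p2 → p2) → (~p1 ↔ (p2 → p1)) = 1 → 2/3 = 2/3
p1 → p2 = 1/3 → 0 = 2/3
(p1 → p2) ∨ p1 = 2/3 ∨ 1/3 = 2/3
((p2 → p2) → (~p1 ↔ (p2 → p1))) ∨ ((p1 → p2) ∨ p1) = 2/3 ∨ 2/3 = 2/3
No assignment yields a value below 2/3, so this is the minimum.

2/3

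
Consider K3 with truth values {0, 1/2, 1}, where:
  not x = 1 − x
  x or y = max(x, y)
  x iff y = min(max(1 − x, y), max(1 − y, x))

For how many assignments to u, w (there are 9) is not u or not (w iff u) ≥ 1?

u = 0, w = 0 ↦ 1  ≥
u = 0, w = 1/2 ↦ 1  ≥
u = 0, w = 1 ↦ 1  ≥
u = 1/2, w = 0 ↦ 1/2  <
u = 1/2, w = 1/2 ↦ 1/2  <
u = 1/2, w = 1 ↦ 1/2  <
u = 1, w = 0 ↦ 1  ≥
u = 1, w = 1/2 ↦ 1/2  <
u = 1, w = 1 ↦ 0  <
So 4 of the 9 assignments meet the threshold.

4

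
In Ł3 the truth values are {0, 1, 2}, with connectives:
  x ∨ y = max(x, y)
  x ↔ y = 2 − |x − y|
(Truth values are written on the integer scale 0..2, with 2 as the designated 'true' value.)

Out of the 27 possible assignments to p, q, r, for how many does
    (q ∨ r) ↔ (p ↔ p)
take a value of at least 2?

15

value 2: 15 assignments (counts)
value 1: 9 assignments
value 0: 3 assignments
So 15 of the 27 assignments meet the threshold.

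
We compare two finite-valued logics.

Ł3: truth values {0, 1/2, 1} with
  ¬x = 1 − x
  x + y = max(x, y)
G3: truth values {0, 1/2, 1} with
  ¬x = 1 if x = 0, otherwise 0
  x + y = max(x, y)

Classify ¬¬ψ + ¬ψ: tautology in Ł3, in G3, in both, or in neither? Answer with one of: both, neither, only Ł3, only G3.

In Ł3: at ψ = 1/2 the value is 1/2 — not a tautology.
In G3: every assignment gives 1 — tautology.

only G3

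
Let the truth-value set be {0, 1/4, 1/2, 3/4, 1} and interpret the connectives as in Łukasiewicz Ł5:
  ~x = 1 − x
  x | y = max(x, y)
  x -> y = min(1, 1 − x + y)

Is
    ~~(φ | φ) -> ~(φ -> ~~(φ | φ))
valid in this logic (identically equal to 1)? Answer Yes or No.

Counterexample: take φ = 1/4.
φ | φ = 1/4 | 1/4 = 1/4
~(φ | φ) = ~1/4 = 3/4
~~(φ | φ) = ~3/4 = 1/4
φ -> ~~(φ | φ) = 1/4 -> 1/4 = 1
~(φ -> ~~(φ | φ)) = ~1 = 0
~~(φ | φ) -> ~(φ -> ~~(φ | φ)) = 1/4 -> 0 = 3/4
This gives 3/4 ≠ 1.

No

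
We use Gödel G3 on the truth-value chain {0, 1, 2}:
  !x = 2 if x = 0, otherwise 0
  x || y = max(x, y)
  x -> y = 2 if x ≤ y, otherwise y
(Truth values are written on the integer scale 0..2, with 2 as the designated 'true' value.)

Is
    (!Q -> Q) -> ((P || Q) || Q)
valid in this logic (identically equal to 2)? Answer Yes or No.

Counterexample: take P = 0, Q = 1.
!Q = !1 = 0
!Q -> Q = 0 -> 1 = 2
P || Q = 0 || 1 = 1
(P || Q) || Q = 1 || 1 = 1
(!Q -> Q) -> ((P || Q) || Q) = 2 -> 1 = 1
This gives 1 ≠ 2.

No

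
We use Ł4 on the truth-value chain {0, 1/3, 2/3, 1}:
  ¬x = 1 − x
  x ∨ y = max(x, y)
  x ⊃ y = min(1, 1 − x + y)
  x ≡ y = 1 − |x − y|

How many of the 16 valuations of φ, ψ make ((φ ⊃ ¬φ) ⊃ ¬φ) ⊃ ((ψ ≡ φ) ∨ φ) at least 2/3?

φ = 0, ψ = 0 ↦ 1  ≥
φ = 0, ψ = 1/3 ↦ 2/3  ≥
φ = 0, ψ = 2/3 ↦ 1/3  <
φ = 0, ψ = 1 ↦ 0  <
φ = 1/3, ψ = 0 ↦ 1  ≥
φ = 1/3, ψ = 1/3 ↦ 1  ≥
φ = 1/3, ψ = 2/3 ↦ 1  ≥
φ = 1/3, ψ = 1 ↦ 2/3  ≥
φ = 2/3, ψ = 0 ↦ 1  ≥
φ = 2/3, ψ = 1/3 ↦ 1  ≥
φ = 2/3, ψ = 2/3 ↦ 1  ≥
φ = 2/3, ψ = 1 ↦ 1  ≥
φ = 1, ψ = 0 ↦ 1  ≥
φ = 1, ψ = 1/3 ↦ 1  ≥
φ = 1, ψ = 2/3 ↦ 1  ≥
φ = 1, ψ = 1 ↦ 1  ≥
So 14 of the 16 assignments meet the threshold.

14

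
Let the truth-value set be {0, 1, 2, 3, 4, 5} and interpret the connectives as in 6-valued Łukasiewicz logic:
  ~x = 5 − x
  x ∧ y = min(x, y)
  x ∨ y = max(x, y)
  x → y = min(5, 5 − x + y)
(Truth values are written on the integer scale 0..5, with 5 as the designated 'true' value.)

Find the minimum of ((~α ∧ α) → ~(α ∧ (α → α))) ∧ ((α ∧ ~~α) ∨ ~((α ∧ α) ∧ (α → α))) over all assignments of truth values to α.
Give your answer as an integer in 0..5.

3

Take α = 2:
~α = ~2 = 3
~α ∧ α = 3 ∧ 2 = 2
α → α = 2 → 2 = 5
α ∧ (α → α) = 2 ∧ 5 = 2
~(α ∧ (α → α)) = ~2 = 3
(~α ∧ α) → ~(α ∧ (α → α)) = 2 → 3 = 5
~α = ~2 = 3
~~α = ~3 = 2
α ∧ ~~α = 2 ∧ 2 = 2
α ∧ α = 2 ∧ 2 = 2
α → α = 2 → 2 = 5
(α ∧ α) ∧ (α → α) = 2 ∧ 5 = 2
~((α ∧ α) ∧ (α → α)) = ~2 = 3
(α ∧ ~~α) ∨ ~((α ∧ α) ∧ (α → α)) = 2 ∨ 3 = 3
((~α ∧ α) → ~(α ∧ (α → α))) ∧ ((α ∧ ~~α) ∨ ~((α ∧ α) ∧ (α → α))) = 5 ∧ 3 = 3
No assignment yields a value below 3, so this is the minimum.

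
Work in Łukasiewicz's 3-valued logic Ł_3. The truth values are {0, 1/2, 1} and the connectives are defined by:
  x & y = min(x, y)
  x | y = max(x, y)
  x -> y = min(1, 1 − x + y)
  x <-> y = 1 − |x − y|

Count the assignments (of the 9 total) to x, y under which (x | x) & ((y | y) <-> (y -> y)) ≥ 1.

x = 0, y = 0 ↦ 0  <
x = 0, y = 1/2 ↦ 0  <
x = 0, y = 1 ↦ 0  <
x = 1/2, y = 0 ↦ 0  <
x = 1/2, y = 1/2 ↦ 1/2  <
x = 1/2, y = 1 ↦ 1/2  <
x = 1, y = 0 ↦ 0  <
x = 1, y = 1/2 ↦ 1/2  <
x = 1, y = 1 ↦ 1  ≥
So 1 of the 9 assignments meets the threshold.

1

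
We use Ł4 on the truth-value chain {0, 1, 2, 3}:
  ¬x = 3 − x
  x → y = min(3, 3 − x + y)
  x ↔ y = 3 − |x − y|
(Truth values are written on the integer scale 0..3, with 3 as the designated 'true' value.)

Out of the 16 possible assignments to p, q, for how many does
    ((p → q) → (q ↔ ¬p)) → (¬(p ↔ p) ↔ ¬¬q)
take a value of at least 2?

p = 0, q = 0 ↦ 3  ≥
p = 0, q = 1 ↦ 3  ≥
p = 0, q = 2 ↦ 2  ≥
p = 0, q = 3 ↦ 0  <
p = 1, q = 0 ↦ 3  ≥
p = 1, q = 1 ↦ 3  ≥
p = 1, q = 2 ↦ 1  <
p = 1, q = 3 ↦ 1  <
p = 2, q = 0 ↦ 3  ≥
p = 2, q = 1 ↦ 2  ≥
p = 2, q = 2 ↦ 2  ≥
p = 2, q = 3 ↦ 2  ≥
p = 3, q = 0 ↦ 3  ≥
p = 3, q = 1 ↦ 2  ≥
p = 3, q = 2 ↦ 2  ≥
p = 3, q = 3 ↦ 3  ≥
So 13 of the 16 assignments meet the threshold.

13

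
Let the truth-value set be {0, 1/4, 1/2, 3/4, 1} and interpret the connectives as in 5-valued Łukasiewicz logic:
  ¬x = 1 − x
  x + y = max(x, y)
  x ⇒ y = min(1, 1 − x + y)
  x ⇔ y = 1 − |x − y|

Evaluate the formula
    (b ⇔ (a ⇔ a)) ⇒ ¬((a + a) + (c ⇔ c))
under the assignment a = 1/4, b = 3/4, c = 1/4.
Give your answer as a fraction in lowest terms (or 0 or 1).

a ⇔ a = 1/4 ⇔ 1/4 = 1
b ⇔ (a ⇔ a) = 3/4 ⇔ 1 = 3/4
a + a = 1/4 + 1/4 = 1/4
c ⇔ c = 1/4 ⇔ 1/4 = 1
(a + a) + (c ⇔ c) = 1/4 + 1 = 1
¬((a + a) + (c ⇔ c)) = ¬1 = 0
(b ⇔ (a ⇔ a)) ⇒ ¬((a + a) + (c ⇔ c)) = 3/4 ⇒ 0 = 1/4

1/4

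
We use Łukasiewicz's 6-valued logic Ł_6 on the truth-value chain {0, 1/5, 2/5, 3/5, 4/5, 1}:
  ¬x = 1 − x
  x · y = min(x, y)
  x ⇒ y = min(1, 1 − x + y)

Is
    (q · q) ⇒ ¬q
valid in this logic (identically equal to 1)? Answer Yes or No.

No

Counterexample: take q = 3/5.
q · q = 3/5 · 3/5 = 3/5
¬q = ¬3/5 = 2/5
(q · q) ⇒ ¬q = 3/5 ⇒ 2/5 = 4/5
This gives 4/5 ≠ 1.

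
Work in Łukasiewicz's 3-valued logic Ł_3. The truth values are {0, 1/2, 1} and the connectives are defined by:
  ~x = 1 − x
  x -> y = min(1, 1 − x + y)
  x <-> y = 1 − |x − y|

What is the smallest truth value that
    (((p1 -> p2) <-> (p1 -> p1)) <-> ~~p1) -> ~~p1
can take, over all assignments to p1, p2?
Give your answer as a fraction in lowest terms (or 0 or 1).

Take p1 = 1/2, p2 = 0:
p1 -> p2 = 1/2 -> 0 = 1/2
p1 -> p1 = 1/2 -> 1/2 = 1
(p1 -> p2) <-> (p1 -> p1) = 1/2 <-> 1 = 1/2
~p1 = ~1/2 = 1/2
~~p1 = ~1/2 = 1/2
((p1 -> p2) <-> (p1 -> p1)) <-> ~~p1 = 1/2 <-> 1/2 = 1
~p1 = ~1/2 = 1/2
~~p1 = ~1/2 = 1/2
(((p1 -> p2) <-> (p1 -> p1)) <-> ~~p1) -> ~~p1 = 1 -> 1/2 = 1/2
No assignment yields a value below 1/2, so this is the minimum.

1/2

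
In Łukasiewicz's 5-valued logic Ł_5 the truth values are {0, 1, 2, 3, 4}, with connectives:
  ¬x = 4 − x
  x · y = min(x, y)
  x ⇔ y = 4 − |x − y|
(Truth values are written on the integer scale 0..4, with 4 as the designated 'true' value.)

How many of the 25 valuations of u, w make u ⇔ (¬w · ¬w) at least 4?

value 4: 5 assignments (counts)
value 3: 8 assignments
value 2: 6 assignments
value 1: 4 assignments
value 0: 2 assignments
So 5 of the 25 assignments meet the threshold.

5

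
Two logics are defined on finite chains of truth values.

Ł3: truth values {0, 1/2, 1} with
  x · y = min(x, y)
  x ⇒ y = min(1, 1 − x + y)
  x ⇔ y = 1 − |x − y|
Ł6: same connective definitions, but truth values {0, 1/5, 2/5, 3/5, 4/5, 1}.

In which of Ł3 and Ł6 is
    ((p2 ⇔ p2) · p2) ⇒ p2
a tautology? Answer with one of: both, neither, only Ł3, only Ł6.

In Ł3: every assignment gives 1 — tautology.
In Ł6: every assignment gives 1 — tautology.

both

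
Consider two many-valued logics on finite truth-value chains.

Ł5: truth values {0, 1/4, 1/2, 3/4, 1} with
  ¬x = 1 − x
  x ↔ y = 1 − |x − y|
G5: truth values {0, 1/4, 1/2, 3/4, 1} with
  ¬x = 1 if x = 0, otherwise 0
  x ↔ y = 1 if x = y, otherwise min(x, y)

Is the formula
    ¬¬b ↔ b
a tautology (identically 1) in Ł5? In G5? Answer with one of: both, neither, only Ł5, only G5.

only Ł5

In Ł5: every assignment gives 1 — tautology.
In G5: at b = 1/4 the value is 1/4 — not a tautology.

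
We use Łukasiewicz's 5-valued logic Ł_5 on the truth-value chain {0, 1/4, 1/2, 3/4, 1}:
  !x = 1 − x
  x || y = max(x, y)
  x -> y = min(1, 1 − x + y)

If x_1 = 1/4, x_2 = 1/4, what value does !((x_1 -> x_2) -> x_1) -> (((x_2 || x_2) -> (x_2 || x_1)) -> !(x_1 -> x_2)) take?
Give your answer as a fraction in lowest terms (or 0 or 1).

x_1 -> x_2 = 1/4 -> 1/4 = 1
(x_1 -> x_2) -> x_1 = 1 -> 1/4 = 1/4
!((x_1 -> x_2) -> x_1) = !1/4 = 3/4
x_2 || x_2 = 1/4 || 1/4 = 1/4
x_2 || x_1 = 1/4 || 1/4 = 1/4
(x_2 || x_2) -> (x_2 || x_1) = 1/4 -> 1/4 = 1
x_1 -> x_2 = 1/4 -> 1/4 = 1
!(x_1 -> x_2) = !1 = 0
((x_2 || x_2) -> (x_2 || x_1)) -> !(x_1 -> x_2) = 1 -> 0 = 0
!((x_1 -> x_2) -> x_1) -> (((x_2 || x_2) -> (x_2 || x_1)) -> !(x_1 -> x_2)) = 3/4 -> 0 = 1/4

1/4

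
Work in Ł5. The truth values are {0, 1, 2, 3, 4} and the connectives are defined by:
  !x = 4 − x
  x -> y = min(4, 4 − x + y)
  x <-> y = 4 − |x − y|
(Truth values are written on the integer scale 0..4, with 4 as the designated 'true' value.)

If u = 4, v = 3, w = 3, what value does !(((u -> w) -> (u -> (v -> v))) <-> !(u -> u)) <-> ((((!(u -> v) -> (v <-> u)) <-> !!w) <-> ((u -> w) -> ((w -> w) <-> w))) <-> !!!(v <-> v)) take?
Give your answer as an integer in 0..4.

u -> w = 4 -> 3 = 3
v -> v = 3 -> 3 = 4
u -> (v -> v) = 4 -> 4 = 4
(u -> w) -> (u -> (v -> v)) = 3 -> 4 = 4
u -> u = 4 -> 4 = 4
!(u -> u) = !4 = 0
((u -> w) -> (u -> (v -> v))) <-> !(u -> u) = 4 <-> 0 = 0
!(((u -> w) -> (u -> (v -> v))) <-> !(u -> u)) = !0 = 4
u -> v = 4 -> 3 = 3
!(u -> v) = !3 = 1
v <-> u = 3 <-> 4 = 3
!(u -> v) -> (v <-> u) = 1 -> 3 = 4
!w = !3 = 1
!!w = !1 = 3
(!(u -> v) -> (v <-> u)) <-> !!w = 4 <-> 3 = 3
u -> w = 4 -> 3 = 3
w -> w = 3 -> 3 = 4
(w -> w) <-> w = 4 <-> 3 = 3
(u -> w) -> ((w -> w) <-> w) = 3 -> 3 = 4
((!(u -> v) -> (v <-> u)) <-> !!w) <-> ((u -> w) -> ((w -> w) <-> w)) = 3 <-> 4 = 3
v <-> v = 3 <-> 3 = 4
!(v <-> v) = !4 = 0
!!(v <-> v) = !0 = 4
!!!(v <-> v) = !4 = 0
(((!(u -> v) -> (v <-> u)) <-> !!w) <-> ((u -> w) -> ((w -> w) <-> w))) <-> !!!(v <-> v) = 3 <-> 0 = 1
!(((u -> w) -> (u -> (v -> v))) <-> !(u -> u)) <-> ((((!(u -> v) -> (v <-> u)) <-> !!w) <-> ((u -> w) -> ((w -> w) <-> w))) <-> !!!(v <-> v)) = 4 <-> 1 = 1

1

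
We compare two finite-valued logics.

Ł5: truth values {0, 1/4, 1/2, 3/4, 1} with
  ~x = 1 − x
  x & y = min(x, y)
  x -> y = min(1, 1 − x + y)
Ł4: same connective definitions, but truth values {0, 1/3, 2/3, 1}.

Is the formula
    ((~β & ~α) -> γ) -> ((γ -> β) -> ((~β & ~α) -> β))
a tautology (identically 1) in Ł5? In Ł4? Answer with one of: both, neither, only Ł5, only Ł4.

both

In Ł5: every assignment gives 1 — tautology.
In Ł4: every assignment gives 1 — tautology.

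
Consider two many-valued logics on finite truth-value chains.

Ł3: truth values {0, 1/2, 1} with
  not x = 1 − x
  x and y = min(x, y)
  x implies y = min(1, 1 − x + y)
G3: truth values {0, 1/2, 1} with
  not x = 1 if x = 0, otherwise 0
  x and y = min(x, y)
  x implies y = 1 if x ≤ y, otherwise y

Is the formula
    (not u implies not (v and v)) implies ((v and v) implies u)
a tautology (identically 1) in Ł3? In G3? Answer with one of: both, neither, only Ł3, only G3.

only Ł3

In Ł3: every assignment gives 1 — tautology.
In G3: at u = 1/2, v = 1 the value is 1/2 — not a tautology.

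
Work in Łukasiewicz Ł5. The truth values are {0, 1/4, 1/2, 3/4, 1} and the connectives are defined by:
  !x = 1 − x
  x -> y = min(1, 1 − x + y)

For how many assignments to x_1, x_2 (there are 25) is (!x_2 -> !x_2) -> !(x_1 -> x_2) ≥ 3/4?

3

value 1: 1 assignment (counts)
value 3/4: 2 assignments (counts)
value 1/2: 3 assignments
value 1/4: 4 assignments
value 0: 15 assignments
So 3 of the 25 assignments meet the threshold.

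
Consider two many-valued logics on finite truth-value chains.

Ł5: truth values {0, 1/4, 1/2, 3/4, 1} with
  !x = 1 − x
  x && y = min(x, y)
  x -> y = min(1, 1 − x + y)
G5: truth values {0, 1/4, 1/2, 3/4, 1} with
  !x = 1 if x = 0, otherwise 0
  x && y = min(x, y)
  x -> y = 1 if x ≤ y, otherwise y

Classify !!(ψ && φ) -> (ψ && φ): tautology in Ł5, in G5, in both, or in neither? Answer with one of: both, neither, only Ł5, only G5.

only Ł5

In Ł5: every assignment gives 1 — tautology.
In G5: at φ = 1/4, ψ = 1/4 the value is 1/4 — not a tautology.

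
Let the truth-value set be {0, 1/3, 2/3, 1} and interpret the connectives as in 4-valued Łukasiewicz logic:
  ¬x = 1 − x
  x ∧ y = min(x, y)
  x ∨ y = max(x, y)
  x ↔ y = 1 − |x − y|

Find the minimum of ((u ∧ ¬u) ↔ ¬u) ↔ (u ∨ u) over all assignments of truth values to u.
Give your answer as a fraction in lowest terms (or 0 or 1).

2/3

Take u = 1/3:
¬u = ¬1/3 = 2/3
u ∧ ¬u = 1/3 ∧ 2/3 = 1/3
¬u = ¬1/3 = 2/3
(u ∧ ¬u) ↔ ¬u = 1/3 ↔ 2/3 = 2/3
u ∨ u = 1/3 ∨ 1/3 = 1/3
((u ∧ ¬u) ↔ ¬u) ↔ (u ∨ u) = 2/3 ↔ 1/3 = 2/3
No assignment yields a value below 2/3, so this is the minimum.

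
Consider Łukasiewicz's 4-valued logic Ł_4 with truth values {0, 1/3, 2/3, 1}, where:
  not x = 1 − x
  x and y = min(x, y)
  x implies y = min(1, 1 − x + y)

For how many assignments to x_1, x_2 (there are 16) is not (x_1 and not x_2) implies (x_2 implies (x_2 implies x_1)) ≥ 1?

12

x_1 = 0, x_2 = 0 ↦ 1  ≥
x_1 = 0, x_2 = 1/3 ↦ 1  ≥
x_1 = 0, x_2 = 2/3 ↦ 2/3  <
x_1 = 0, x_2 = 1 ↦ 0  <
x_1 = 1/3, x_2 = 0 ↦ 1  ≥
x_1 = 1/3, x_2 = 1/3 ↦ 1  ≥
x_1 = 1/3, x_2 = 2/3 ↦ 1  ≥
x_1 = 1/3, x_2 = 1 ↦ 1/3  <
x_1 = 2/3, x_2 = 0 ↦ 1  ≥
x_1 = 2/3, x_2 = 1/3 ↦ 1  ≥
x_1 = 2/3, x_2 = 2/3 ↦ 1  ≥
x_1 = 2/3, x_2 = 1 ↦ 2/3  <
x_1 = 1, x_2 = 0 ↦ 1  ≥
x_1 = 1, x_2 = 1/3 ↦ 1  ≥
x_1 = 1, x_2 = 2/3 ↦ 1  ≥
x_1 = 1, x_2 = 1 ↦ 1  ≥
So 12 of the 16 assignments meet the threshold.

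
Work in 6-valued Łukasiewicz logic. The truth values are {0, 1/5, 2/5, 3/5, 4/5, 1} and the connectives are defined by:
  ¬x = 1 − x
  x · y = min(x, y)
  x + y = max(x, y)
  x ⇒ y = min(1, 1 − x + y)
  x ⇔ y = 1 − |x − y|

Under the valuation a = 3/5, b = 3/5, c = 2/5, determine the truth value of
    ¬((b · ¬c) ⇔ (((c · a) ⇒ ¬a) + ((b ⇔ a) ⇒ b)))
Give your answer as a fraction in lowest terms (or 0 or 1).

2/5

¬c = ¬2/5 = 3/5
b · ¬c = 3/5 · 3/5 = 3/5
c · a = 2/5 · 3/5 = 2/5
¬a = ¬3/5 = 2/5
(c · a) ⇒ ¬a = 2/5 ⇒ 2/5 = 1
b ⇔ a = 3/5 ⇔ 3/5 = 1
(b ⇔ a) ⇒ b = 1 ⇒ 3/5 = 3/5
((c · a) ⇒ ¬a) + ((b ⇔ a) ⇒ b) = 1 + 3/5 = 1
(b · ¬c) ⇔ (((c · a) ⇒ ¬a) + ((b ⇔ a) ⇒ b)) = 3/5 ⇔ 1 = 3/5
¬((b · ¬c) ⇔ (((c · a) ⇒ ¬a) + ((b ⇔ a) ⇒ b))) = ¬3/5 = 2/5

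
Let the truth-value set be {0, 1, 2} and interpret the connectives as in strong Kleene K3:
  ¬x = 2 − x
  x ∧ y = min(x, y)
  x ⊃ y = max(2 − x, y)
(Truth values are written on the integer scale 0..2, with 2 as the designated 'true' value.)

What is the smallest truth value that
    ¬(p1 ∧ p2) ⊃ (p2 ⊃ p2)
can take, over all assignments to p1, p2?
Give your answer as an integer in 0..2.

1

Take p1 = 0, p2 = 1:
p1 ∧ p2 = 0 ∧ 1 = 0
¬(p1 ∧ p2) = ¬0 = 2
p2 ⊃ p2 = 1 ⊃ 1 = 1
¬(p1 ∧ p2) ⊃ (p2 ⊃ p2) = 2 ⊃ 1 = 1
No assignment yields a value below 1, so this is the minimum.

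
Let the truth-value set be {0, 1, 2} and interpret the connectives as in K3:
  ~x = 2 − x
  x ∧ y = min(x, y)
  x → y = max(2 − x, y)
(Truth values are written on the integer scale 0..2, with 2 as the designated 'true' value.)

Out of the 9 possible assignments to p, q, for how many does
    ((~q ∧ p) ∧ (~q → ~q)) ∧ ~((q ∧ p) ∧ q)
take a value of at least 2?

1

p = 0, q = 0 ↦ 0  <
p = 0, q = 1 ↦ 0  <
p = 0, q = 2 ↦ 0  <
p = 1, q = 0 ↦ 1  <
p = 1, q = 1 ↦ 1  <
p = 1, q = 2 ↦ 0  <
p = 2, q = 0 ↦ 2  ≥
p = 2, q = 1 ↦ 1  <
p = 2, q = 2 ↦ 0  <
So 1 of the 9 assignments meets the threshold.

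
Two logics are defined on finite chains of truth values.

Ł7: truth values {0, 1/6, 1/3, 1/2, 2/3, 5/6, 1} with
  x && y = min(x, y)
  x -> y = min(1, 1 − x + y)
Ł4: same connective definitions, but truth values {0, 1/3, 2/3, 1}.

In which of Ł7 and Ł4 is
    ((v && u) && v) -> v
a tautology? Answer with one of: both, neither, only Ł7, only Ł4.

In Ł7: every assignment gives 1 — tautology.
In Ł4: every assignment gives 1 — tautology.

both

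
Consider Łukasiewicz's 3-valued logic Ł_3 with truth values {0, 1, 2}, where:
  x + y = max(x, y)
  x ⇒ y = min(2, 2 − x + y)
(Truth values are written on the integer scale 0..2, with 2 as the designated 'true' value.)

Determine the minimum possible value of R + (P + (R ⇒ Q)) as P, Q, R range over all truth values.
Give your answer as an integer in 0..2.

1

Take P = 0, Q = 0, R = 1:
R ⇒ Q = 1 ⇒ 0 = 1
P + (R ⇒ Q) = 0 + 1 = 1
R + (P + (R ⇒ Q)) = 1 + 1 = 1
No assignment yields a value below 1, so this is the minimum.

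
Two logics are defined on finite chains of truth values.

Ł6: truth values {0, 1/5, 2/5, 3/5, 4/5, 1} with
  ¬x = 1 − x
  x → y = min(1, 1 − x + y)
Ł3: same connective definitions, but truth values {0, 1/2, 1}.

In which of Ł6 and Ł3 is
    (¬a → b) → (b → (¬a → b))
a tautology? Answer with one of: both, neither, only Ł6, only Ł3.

both

In Ł6: every assignment gives 1 — tautology.
In Ł3: every assignment gives 1 — tautology.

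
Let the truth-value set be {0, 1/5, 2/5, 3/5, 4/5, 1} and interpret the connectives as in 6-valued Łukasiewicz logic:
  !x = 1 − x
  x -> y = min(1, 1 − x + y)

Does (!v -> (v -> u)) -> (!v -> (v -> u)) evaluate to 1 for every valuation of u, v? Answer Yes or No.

Yes

At u = 1, v = 1/5, for instance:
!v = !1/5 = 4/5
v -> u = 1/5 -> 1 = 1
!v -> (v -> u) = 4/5 -> 1 = 1
(!v -> (v -> u)) -> (!v -> (v -> u)) = 1 -> 1 = 1
and checking the remaining 35 assignments likewise gives ≥ 1 in every case.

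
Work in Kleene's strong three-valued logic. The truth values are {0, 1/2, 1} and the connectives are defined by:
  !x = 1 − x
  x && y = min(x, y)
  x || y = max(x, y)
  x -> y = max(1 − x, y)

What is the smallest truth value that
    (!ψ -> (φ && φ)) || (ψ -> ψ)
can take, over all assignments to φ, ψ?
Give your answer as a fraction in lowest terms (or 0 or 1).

Take φ = 0, ψ = 1/2:
!ψ = !1/2 = 1/2
φ && φ = 0 && 0 = 0
!ψ -> (φ && φ) = 1/2 -> 0 = 1/2
ψ -> ψ = 1/2 -> 1/2 = 1/2
(!ψ -> (φ && φ)) || (ψ -> ψ) = 1/2 || 1/2 = 1/2
No assignment yields a value below 1/2, so this is the minimum.

1/2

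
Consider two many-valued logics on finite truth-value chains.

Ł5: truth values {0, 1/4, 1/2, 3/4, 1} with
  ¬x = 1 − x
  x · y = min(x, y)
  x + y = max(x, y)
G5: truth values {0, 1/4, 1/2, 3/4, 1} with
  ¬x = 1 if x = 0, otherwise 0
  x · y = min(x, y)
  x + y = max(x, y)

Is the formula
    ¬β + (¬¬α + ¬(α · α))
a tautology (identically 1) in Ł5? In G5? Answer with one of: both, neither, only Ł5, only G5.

only G5

In Ł5: at α = 1/4, β = 1/4 the value is 3/4 — not a tautology.
In G5: every assignment gives 1 — tautology.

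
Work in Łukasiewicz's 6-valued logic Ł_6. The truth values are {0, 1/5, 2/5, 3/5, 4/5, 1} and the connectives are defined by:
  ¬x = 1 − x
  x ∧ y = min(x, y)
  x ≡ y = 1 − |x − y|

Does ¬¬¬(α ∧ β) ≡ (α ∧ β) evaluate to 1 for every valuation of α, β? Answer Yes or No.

Counterexample: take α = 0, β = 0.
α ∧ β = 0 ∧ 0 = 0
¬(α ∧ β) = ¬0 = 1
¬¬(α ∧ β) = ¬1 = 0
¬¬¬(α ∧ β) = ¬0 = 1
α ∧ β = 0 ∧ 0 = 0
¬¬¬(α ∧ β) ≡ (α ∧ β) = 1 ≡ 0 = 0
This gives 0 ≠ 1.

No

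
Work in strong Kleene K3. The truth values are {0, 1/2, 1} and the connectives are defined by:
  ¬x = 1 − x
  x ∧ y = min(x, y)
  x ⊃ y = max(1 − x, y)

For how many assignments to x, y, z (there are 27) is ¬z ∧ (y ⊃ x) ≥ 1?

5

value 1: 5 assignments (counts)
value 1/2: 11 assignments
value 0: 11 assignments
So 5 of the 27 assignments meet the threshold.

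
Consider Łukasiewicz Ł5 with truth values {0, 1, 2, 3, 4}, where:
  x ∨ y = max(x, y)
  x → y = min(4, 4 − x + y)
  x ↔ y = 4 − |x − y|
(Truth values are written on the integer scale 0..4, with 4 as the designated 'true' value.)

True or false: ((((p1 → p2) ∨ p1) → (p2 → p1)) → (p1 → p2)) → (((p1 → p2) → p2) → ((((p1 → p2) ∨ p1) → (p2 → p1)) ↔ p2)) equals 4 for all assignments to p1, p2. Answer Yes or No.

Counterexample: take p1 = 0, p2 = 3.
p1 → p2 = 0 → 3 = 4
(p1 → p2) ∨ p1 = 4 ∨ 0 = 4
p2 → p1 = 3 → 0 = 1
((p1 → p2) ∨ p1) → (p2 → p1) = 4 → 1 = 1
p1 → p2 = 0 → 3 = 4
(((p1 → p2) ∨ p1) → (p2 → p1)) → (p1 → p2) = 1 → 4 = 4
p1 → p2 = 0 → 3 = 4
(p1 → p2) → p2 = 4 → 3 = 3
p1 → p2 = 0 → 3 = 4
(p1 → p2) ∨ p1 = 4 ∨ 0 = 4
p2 → p1 = 3 → 0 = 1
((p1 → p2) ∨ p1) → (p2 → p1) = 4 → 1 = 1
(((p1 → p2) ∨ p1) → (p2 → p1)) ↔ p2 = 1 ↔ 3 = 2
((p1 → p2) → p2) → ((((p1 → p2) ∨ p1) → (p2 → p1)) ↔ p2) = 3 → 2 = 3
((((p1 → p2) ∨ p1) → (p2 → p1)) → (p1 → p2)) → (((p1 → p2) → p2) → ((((p1 → p2) ∨ p1) → (p2 → p1)) ↔ p2)) = 4 → 3 = 3
This gives 3 ≠ 4.

No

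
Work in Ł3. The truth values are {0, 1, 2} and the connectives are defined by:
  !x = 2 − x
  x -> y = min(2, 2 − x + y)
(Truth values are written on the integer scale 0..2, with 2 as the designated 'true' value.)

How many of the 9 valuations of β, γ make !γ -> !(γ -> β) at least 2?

β = 0, γ = 0 ↦ 0  <
β = 0, γ = 1 ↦ 2  ≥
β = 0, γ = 2 ↦ 2  ≥
β = 1, γ = 0 ↦ 0  <
β = 1, γ = 1 ↦ 1  <
β = 1, γ = 2 ↦ 2  ≥
β = 2, γ = 0 ↦ 0  <
β = 2, γ = 1 ↦ 1  <
β = 2, γ = 2 ↦ 2  ≥
So 4 of the 9 assignments meet the threshold.

4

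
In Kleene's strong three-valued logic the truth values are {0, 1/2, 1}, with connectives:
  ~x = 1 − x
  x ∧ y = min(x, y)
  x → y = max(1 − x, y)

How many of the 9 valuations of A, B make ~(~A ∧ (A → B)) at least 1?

3

A = 0, B = 0 ↦ 0  <
A = 0, B = 1/2 ↦ 0  <
A = 0, B = 1 ↦ 0  <
A = 1/2, B = 0 ↦ 1/2  <
A = 1/2, B = 1/2 ↦ 1/2  <
A = 1/2, B = 1 ↦ 1/2  <
A = 1, B = 0 ↦ 1  ≥
A = 1, B = 1/2 ↦ 1  ≥
A = 1, B = 1 ↦ 1  ≥
So 3 of the 9 assignments meet the threshold.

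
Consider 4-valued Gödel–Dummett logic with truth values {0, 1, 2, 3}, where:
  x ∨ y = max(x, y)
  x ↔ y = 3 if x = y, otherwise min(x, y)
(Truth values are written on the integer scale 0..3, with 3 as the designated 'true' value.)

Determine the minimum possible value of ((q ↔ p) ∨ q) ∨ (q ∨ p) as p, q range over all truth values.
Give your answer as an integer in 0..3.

Take p = 0, q = 1:
q ↔ p = 1 ↔ 0 = 0
(q ↔ p) ∨ q = 0 ∨ 1 = 1
q ∨ p = 1 ∨ 0 = 1
((q ↔ p) ∨ q) ∨ (q ∨ p) = 1 ∨ 1 = 1
No assignment yields a value below 1, so this is the minimum.

1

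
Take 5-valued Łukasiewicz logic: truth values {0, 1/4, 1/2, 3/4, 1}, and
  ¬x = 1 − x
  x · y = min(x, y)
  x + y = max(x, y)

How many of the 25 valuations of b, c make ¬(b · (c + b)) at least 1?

5

value 1: 5 assignments (counts)
value 3/4: 5 assignments
value 1/2: 5 assignments
value 1/4: 5 assignments
value 0: 5 assignments
So 5 of the 25 assignments meet the threshold.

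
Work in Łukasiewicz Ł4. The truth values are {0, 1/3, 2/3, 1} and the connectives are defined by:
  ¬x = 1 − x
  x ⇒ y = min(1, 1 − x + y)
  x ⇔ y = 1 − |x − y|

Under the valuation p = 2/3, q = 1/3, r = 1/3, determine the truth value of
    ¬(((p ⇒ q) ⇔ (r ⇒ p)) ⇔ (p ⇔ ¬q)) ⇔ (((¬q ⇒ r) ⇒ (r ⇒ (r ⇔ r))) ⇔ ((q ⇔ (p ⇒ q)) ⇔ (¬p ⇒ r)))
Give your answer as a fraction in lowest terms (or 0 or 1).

2/3

p ⇒ q = 2/3 ⇒ 1/3 = 2/3
r ⇒ p = 1/3 ⇒ 2/3 = 1
(p ⇒ q) ⇔ (r ⇒ p) = 2/3 ⇔ 1 = 2/3
¬q = ¬1/3 = 2/3
p ⇔ ¬q = 2/3 ⇔ 2/3 = 1
((p ⇒ q) ⇔ (r ⇒ p)) ⇔ (p ⇔ ¬q) = 2/3 ⇔ 1 = 2/3
¬(((p ⇒ q) ⇔ (r ⇒ p)) ⇔ (p ⇔ ¬q)) = ¬2/3 = 1/3
¬q = ¬1/3 = 2/3
¬q ⇒ r = 2/3 ⇒ 1/3 = 2/3
r ⇔ r = 1/3 ⇔ 1/3 = 1
r ⇒ (r ⇔ r) = 1/3 ⇒ 1 = 1
(¬q ⇒ r) ⇒ (r ⇒ (r ⇔ r)) = 2/3 ⇒ 1 = 1
p ⇒ q = 2/3 ⇒ 1/3 = 2/3
q ⇔ (p ⇒ q) = 1/3 ⇔ 2/3 = 2/3
¬p = ¬2/3 = 1/3
¬p ⇒ r = 1/3 ⇒ 1/3 = 1
(q ⇔ (p ⇒ q)) ⇔ (¬p ⇒ r) = 2/3 ⇔ 1 = 2/3
((¬q ⇒ r) ⇒ (r ⇒ (r ⇔ r))) ⇔ ((q ⇔ (p ⇒ q)) ⇔ (¬p ⇒ r)) = 1 ⇔ 2/3 = 2/3
¬(((p ⇒ q) ⇔ (r ⇒ p)) ⇔ (p ⇔ ¬q)) ⇔ (((¬q ⇒ r) ⇒ (r ⇒ (r ⇔ r))) ⇔ ((q ⇔ (p ⇒ q)) ⇔ (¬p ⇒ r))) = 1/3 ⇔ 2/3 = 2/3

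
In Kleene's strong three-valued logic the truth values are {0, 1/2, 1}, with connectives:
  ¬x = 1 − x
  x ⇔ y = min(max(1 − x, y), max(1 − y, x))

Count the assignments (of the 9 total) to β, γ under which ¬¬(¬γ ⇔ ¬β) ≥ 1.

2

β = 0, γ = 0 ↦ 1  ≥
β = 0, γ = 1/2 ↦ 1/2  <
β = 0, γ = 1 ↦ 0  <
β = 1/2, γ = 0 ↦ 1/2  <
β = 1/2, γ = 1/2 ↦ 1/2  <
β = 1/2, γ = 1 ↦ 1/2  <
β = 1, γ = 0 ↦ 0  <
β = 1, γ = 1/2 ↦ 1/2  <
β = 1, γ = 1 ↦ 1  ≥
So 2 of the 9 assignments meet the threshold.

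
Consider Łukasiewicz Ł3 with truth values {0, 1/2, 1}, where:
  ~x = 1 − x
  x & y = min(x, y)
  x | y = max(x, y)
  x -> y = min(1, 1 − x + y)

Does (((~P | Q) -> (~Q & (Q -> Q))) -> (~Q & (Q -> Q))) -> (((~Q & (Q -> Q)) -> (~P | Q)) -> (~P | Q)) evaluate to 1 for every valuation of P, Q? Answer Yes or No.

P = 0, Q = 0 ↦ 1
P = 0, Q = 1/2 ↦ 1
P = 0, Q = 1 ↦ 1
P = 1/2, Q = 0 ↦ 1
P = 1/2, Q = 1/2 ↦ 1
P = 1/2, Q = 1 ↦ 1
P = 1, Q = 0 ↦ 1
P = 1, Q = 1/2 ↦ 1
P = 1, Q = 1 ↦ 1
Every assignment gives a value ≥ 1.

Yes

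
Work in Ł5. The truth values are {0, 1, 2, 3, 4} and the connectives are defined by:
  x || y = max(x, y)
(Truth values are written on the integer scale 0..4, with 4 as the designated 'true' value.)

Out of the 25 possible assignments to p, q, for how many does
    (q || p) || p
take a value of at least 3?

value 4: 9 assignments (counts)
value 3: 7 assignments (counts)
value 2: 5 assignments
value 1: 3 assignments
value 0: 1 assignment
So 16 of the 25 assignments meet the threshold.

16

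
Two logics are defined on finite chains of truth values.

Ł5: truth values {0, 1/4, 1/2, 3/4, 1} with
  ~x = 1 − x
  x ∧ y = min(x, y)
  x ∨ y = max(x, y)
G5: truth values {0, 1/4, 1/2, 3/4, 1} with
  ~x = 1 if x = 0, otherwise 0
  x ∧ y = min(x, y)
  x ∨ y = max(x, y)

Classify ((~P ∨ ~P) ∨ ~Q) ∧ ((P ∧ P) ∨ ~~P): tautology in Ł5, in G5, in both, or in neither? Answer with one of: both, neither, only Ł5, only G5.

In Ł5: at P = 0, Q = 0 the value is 0 — not a tautology.
In G5: at P = 0, Q = 0 the value is 0 — not a tautology.

neither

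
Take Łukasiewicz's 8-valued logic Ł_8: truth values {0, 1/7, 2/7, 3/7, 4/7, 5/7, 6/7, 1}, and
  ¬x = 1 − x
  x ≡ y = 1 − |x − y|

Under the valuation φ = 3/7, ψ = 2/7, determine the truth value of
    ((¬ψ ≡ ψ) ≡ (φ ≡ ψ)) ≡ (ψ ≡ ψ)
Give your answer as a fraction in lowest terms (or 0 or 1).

5/7

¬ψ = ¬2/7 = 5/7
¬ψ ≡ ψ = 5/7 ≡ 2/7 = 4/7
φ ≡ ψ = 3/7 ≡ 2/7 = 6/7
(¬ψ ≡ ψ) ≡ (φ ≡ ψ) = 4/7 ≡ 6/7 = 5/7
ψ ≡ ψ = 2/7 ≡ 2/7 = 1
((¬ψ ≡ ψ) ≡ (φ ≡ ψ)) ≡ (ψ ≡ ψ) = 5/7 ≡ 1 = 5/7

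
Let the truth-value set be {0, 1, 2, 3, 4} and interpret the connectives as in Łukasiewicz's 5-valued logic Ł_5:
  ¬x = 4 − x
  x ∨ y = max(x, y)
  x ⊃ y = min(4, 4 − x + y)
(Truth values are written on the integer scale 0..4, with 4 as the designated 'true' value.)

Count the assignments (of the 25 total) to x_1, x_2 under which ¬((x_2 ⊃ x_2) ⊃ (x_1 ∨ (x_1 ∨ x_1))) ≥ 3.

10

value 4: 5 assignments (counts)
value 3: 5 assignments (counts)
value 2: 5 assignments
value 1: 5 assignments
value 0: 5 assignments
So 10 of the 25 assignments meet the threshold.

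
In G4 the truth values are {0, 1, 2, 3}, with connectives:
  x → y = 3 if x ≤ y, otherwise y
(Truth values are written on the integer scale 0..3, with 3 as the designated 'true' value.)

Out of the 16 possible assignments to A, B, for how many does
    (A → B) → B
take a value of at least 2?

A = 0, B = 0 ↦ 0  <
A = 0, B = 1 ↦ 1  <
A = 0, B = 2 ↦ 2  ≥
A = 0, B = 3 ↦ 3  ≥
A = 1, B = 0 ↦ 3  ≥
A = 1, B = 1 ↦ 1  <
A = 1, B = 2 ↦ 2  ≥
A = 1, B = 3 ↦ 3  ≥
A = 2, B = 0 ↦ 3  ≥
A = 2, B = 1 ↦ 3  ≥
A = 2, B = 2 ↦ 2  ≥
A = 2, B = 3 ↦ 3  ≥
A = 3, B = 0 ↦ 3  ≥
A = 3, B = 1 ↦ 3  ≥
A = 3, B = 2 ↦ 3  ≥
A = 3, B = 3 ↦ 3  ≥
So 13 of the 16 assignments meet the threshold.

13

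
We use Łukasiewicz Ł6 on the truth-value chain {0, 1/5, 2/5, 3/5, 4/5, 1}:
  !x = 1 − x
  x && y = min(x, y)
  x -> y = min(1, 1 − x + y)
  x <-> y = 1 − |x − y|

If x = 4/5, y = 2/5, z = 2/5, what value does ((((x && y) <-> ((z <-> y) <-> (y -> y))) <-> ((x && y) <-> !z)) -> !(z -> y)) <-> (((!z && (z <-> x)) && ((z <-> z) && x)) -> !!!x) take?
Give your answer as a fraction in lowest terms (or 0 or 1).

4/5

x && y = 4/5 && 2/5 = 2/5
z <-> y = 2/5 <-> 2/5 = 1
y -> y = 2/5 -> 2/5 = 1
(z <-> y) <-> (y -> y) = 1 <-> 1 = 1
(x && y) <-> ((z <-> y) <-> (y -> y)) = 2/5 <-> 1 = 2/5
x && y = 4/5 && 2/5 = 2/5
!z = !2/5 = 3/5
(x && y) <-> !z = 2/5 <-> 3/5 = 4/5
((x && y) <-> ((z <-> y) <-> (y -> y))) <-> ((x && y) <-> !z) = 2/5 <-> 4/5 = 3/5
z -> y = 2/5 -> 2/5 = 1
!(z -> y) = !1 = 0
(((x && y) <-> ((z <-> y) <-> (y -> y))) <-> ((x && y) <-> !z)) -> !(z -> y) = 3/5 -> 0 = 2/5
!z = !2/5 = 3/5
z <-> x = 2/5 <-> 4/5 = 3/5
!z && (z <-> x) = 3/5 && 3/5 = 3/5
z <-> z = 2/5 <-> 2/5 = 1
(z <-> z) && x = 1 && 4/5 = 4/5
(!z && (z <-> x)) && ((z <-> z) && x) = 3/5 && 4/5 = 3/5
!x = !4/5 = 1/5
!!x = !1/5 = 4/5
!!!x = !4/5 = 1/5
((!z && (z <-> x)) && ((z <-> z) && x)) -> !!!x = 3/5 -> 1/5 = 3/5
((((x && y) <-> ((z <-> y) <-> (y -> y))) <-> ((x && y) <-> !z)) -> !(z -> y)) <-> (((!z && (z <-> x)) && ((z <-> z) && x)) -> !!!x) = 2/5 <-> 3/5 = 4/5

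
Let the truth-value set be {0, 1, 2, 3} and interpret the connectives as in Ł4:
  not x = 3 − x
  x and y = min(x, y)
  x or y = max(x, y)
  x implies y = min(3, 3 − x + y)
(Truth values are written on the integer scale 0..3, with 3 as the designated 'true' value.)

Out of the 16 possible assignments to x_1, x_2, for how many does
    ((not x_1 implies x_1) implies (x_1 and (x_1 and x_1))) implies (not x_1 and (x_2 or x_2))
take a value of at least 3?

3

x_1 = 0, x_2 = 0 ↦ 0  <
x_1 = 0, x_2 = 1 ↦ 1  <
x_1 = 0, x_2 = 2 ↦ 2  <
x_1 = 0, x_2 = 3 ↦ 3  ≥
x_1 = 1, x_2 = 0 ↦ 1  <
x_1 = 1, x_2 = 1 ↦ 2  <
x_1 = 1, x_2 = 2 ↦ 3  ≥
x_1 = 1, x_2 = 3 ↦ 3  ≥
x_1 = 2, x_2 = 0 ↦ 1  <
x_1 = 2, x_2 = 1 ↦ 2  <
x_1 = 2, x_2 = 2 ↦ 2  <
x_1 = 2, x_2 = 3 ↦ 2  <
x_1 = 3, x_2 = 0 ↦ 0  <
x_1 = 3, x_2 = 1 ↦ 0  <
x_1 = 3, x_2 = 2 ↦ 0  <
x_1 = 3, x_2 = 3 ↦ 0  <
So 3 of the 16 assignments meet the threshold.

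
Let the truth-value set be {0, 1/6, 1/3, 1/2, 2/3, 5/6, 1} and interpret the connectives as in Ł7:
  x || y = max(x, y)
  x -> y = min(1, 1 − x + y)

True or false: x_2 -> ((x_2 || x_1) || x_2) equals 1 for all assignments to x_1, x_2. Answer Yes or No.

Yes

At x_1 = 1/3, x_2 = 1/6, for instance:
x_2 || x_1 = 1/6 || 1/3 = 1/3
(x_2 || x_1) || x_2 = 1/3 || 1/6 = 1/3
x_2 -> ((x_2 || x_1) || x_2) = 1/6 -> 1/3 = 1
and checking the remaining 48 assignments likewise gives ≥ 1 in every case.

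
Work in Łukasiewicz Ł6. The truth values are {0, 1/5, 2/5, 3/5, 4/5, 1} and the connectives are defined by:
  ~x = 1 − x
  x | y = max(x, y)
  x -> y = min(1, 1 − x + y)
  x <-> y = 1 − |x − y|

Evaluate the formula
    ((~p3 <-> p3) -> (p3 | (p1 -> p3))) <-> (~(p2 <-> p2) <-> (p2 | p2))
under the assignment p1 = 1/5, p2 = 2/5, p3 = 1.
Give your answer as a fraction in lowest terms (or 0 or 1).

~p3 = ~1 = 0
~p3 <-> p3 = 0 <-> 1 = 0
p1 -> p3 = 1/5 -> 1 = 1
p3 | (p1 -> p3) = 1 | 1 = 1
(~p3 <-> p3) -> (p3 | (p1 -> p3)) = 0 -> 1 = 1
p2 <-> p2 = 2/5 <-> 2/5 = 1
~(p2 <-> p2) = ~1 = 0
p2 | p2 = 2/5 | 2/5 = 2/5
~(p2 <-> p2) <-> (p2 | p2) = 0 <-> 2/5 = 3/5
((~p3 <-> p3) -> (p3 | (p1 -> p3))) <-> (~(p2 <-> p2) <-> (p2 | p2)) = 1 <-> 3/5 = 3/5

3/5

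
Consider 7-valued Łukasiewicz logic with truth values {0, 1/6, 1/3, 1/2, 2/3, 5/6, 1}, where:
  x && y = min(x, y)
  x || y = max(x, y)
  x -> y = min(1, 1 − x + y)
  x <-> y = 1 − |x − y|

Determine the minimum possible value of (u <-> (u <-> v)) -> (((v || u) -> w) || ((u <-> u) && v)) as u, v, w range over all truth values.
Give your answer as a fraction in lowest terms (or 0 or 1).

1/3

Take u = 2/3, v = 1/3, w = 0:
u <-> v = 2/3 <-> 1/3 = 2/3
u <-> (u <-> v) = 2/3 <-> 2/3 = 1
v || u = 1/3 || 2/3 = 2/3
(v || u) -> w = 2/3 -> 0 = 1/3
u <-> u = 2/3 <-> 2/3 = 1
(u <-> u) && v = 1 && 1/3 = 1/3
((v || u) -> w) || ((u <-> u) && v) = 1/3 || 1/3 = 1/3
(u <-> (u <-> v)) -> (((v || u) -> w) || ((u <-> u) && v)) = 1 -> 1/3 = 1/3
No assignment yields a value below 1/3, so this is the minimum.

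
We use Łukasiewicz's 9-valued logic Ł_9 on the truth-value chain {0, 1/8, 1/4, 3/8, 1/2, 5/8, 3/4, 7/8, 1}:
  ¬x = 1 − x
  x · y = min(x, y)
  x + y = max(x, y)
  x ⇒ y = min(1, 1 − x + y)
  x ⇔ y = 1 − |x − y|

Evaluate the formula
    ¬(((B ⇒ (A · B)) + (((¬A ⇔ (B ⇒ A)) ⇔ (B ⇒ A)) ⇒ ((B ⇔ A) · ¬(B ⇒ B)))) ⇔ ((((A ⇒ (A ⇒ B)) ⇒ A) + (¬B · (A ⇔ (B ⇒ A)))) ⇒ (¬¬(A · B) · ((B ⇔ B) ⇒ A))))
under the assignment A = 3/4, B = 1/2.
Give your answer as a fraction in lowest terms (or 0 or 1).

1/4

A · B = 3/4 · 1/2 = 1/2
B ⇒ (A · B) = 1/2 ⇒ 1/2 = 1
¬A = ¬3/4 = 1/4
B ⇒ A = 1/2 ⇒ 3/4 = 1
¬A ⇔ (B ⇒ A) = 1/4 ⇔ 1 = 1/4
B ⇒ A = 1/2 ⇒ 3/4 = 1
(¬A ⇔ (B ⇒ A)) ⇔ (B ⇒ A) = 1/4 ⇔ 1 = 1/4
B ⇔ A = 1/2 ⇔ 3/4 = 3/4
B ⇒ B = 1/2 ⇒ 1/2 = 1
¬(B ⇒ B) = ¬1 = 0
(B ⇔ A) · ¬(B ⇒ B) = 3/4 · 0 = 0
((¬A ⇔ (B ⇒ A)) ⇔ (B ⇒ A)) ⇒ ((B ⇔ A) · ¬(B ⇒ B)) = 1/4 ⇒ 0 = 3/4
(B ⇒ (A · B)) + (((¬A ⇔ (B ⇒ A)) ⇔ (B ⇒ A)) ⇒ ((B ⇔ A) · ¬(B ⇒ B))) = 1 + 3/4 = 1
A ⇒ B = 3/4 ⇒ 1/2 = 3/4
A ⇒ (A ⇒ B) = 3/4 ⇒ 3/4 = 1
(A ⇒ (A ⇒ B)) ⇒ A = 1 ⇒ 3/4 = 3/4
¬B = ¬1/2 = 1/2
B ⇒ A = 1/2 ⇒ 3/4 = 1
A ⇔ (B ⇒ A) = 3/4 ⇔ 1 = 3/4
¬B · (A ⇔ (B ⇒ A)) = 1/2 · 3/4 = 1/2
((A ⇒ (A ⇒ B)) ⇒ A) + (¬B · (A ⇔ (B ⇒ A))) = 3/4 + 1/2 = 3/4
A · B = 3/4 · 1/2 = 1/2
¬(A · B) = ¬1/2 = 1/2
¬¬(A · B) = ¬1/2 = 1/2
B ⇔ B = 1/2 ⇔ 1/2 = 1
(B ⇔ B) ⇒ A = 1 ⇒ 3/4 = 3/4
¬¬(A · B) · ((B ⇔ B) ⇒ A) = 1/2 · 3/4 = 1/2
(((A ⇒ (A ⇒ B)) ⇒ A) + (¬B · (A ⇔ (B ⇒ A)))) ⇒ (¬¬(A · B) · ((B ⇔ B) ⇒ A)) = 3/4 ⇒ 1/2 = 3/4
((B ⇒ (A · B)) + (((¬A ⇔ (B ⇒ A)) ⇔ (B ⇒ A)) ⇒ ((B ⇔ A) · ¬(B ⇒ B)))) ⇔ ((((A ⇒ (A ⇒ B)) ⇒ A) + (¬B · (A ⇔ (B ⇒ A)))) ⇒ (¬¬(A · B) · ((B ⇔ B) ⇒ A))) = 1 ⇔ 3/4 = 3/4
¬(((B ⇒ (A · B)) + (((¬A ⇔ (B ⇒ A)) ⇔ (B ⇒ A)) ⇒ ((B ⇔ A) · ¬(B ⇒ B)))) ⇔ ((((A ⇒ (A ⇒ B)) ⇒ A) + (¬B · (A ⇔ (B ⇒ A)))) ⇒ (¬¬(A · B) · ((B ⇔ B) ⇒ A)))) = ¬3/4 = 1/4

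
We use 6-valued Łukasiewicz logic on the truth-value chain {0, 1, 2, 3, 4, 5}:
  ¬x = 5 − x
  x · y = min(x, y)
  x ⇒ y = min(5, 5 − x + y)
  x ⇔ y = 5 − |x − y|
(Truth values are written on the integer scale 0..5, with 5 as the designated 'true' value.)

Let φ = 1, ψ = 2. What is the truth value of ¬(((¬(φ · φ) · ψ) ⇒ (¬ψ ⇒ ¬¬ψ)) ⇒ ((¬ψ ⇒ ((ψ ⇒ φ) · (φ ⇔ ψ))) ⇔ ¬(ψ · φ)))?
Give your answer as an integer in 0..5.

1

φ · φ = 1 · 1 = 1
¬(φ · φ) = ¬1 = 4
¬(φ · φ) · ψ = 4 · 2 = 2
¬ψ = ¬2 = 3
¬ψ = ¬2 = 3
¬¬ψ = ¬3 = 2
¬ψ ⇒ ¬¬ψ = 3 ⇒ 2 = 4
(¬(φ · φ) · ψ) ⇒ (¬ψ ⇒ ¬¬ψ) = 2 ⇒ 4 = 5
¬ψ = ¬2 = 3
ψ ⇒ φ = 2 ⇒ 1 = 4
φ ⇔ ψ = 1 ⇔ 2 = 4
(ψ ⇒ φ) · (φ ⇔ ψ) = 4 · 4 = 4
¬ψ ⇒ ((ψ ⇒ φ) · (φ ⇔ ψ)) = 3 ⇒ 4 = 5
ψ · φ = 2 · 1 = 1
¬(ψ · φ) = ¬1 = 4
(¬ψ ⇒ ((ψ ⇒ φ) · (φ ⇔ ψ))) ⇔ ¬(ψ · φ) = 5 ⇔ 4 = 4
((¬(φ · φ) · ψ) ⇒ (¬ψ ⇒ ¬¬ψ)) ⇒ ((¬ψ ⇒ ((ψ ⇒ φ) · (φ ⇔ ψ))) ⇔ ¬(ψ · φ)) = 5 ⇒ 4 = 4
¬(((¬(φ · φ) · ψ) ⇒ (¬ψ ⇒ ¬¬ψ)) ⇒ ((¬ψ ⇒ ((ψ ⇒ φ) · (φ ⇔ ψ))) ⇔ ¬(ψ · φ))) = ¬4 = 1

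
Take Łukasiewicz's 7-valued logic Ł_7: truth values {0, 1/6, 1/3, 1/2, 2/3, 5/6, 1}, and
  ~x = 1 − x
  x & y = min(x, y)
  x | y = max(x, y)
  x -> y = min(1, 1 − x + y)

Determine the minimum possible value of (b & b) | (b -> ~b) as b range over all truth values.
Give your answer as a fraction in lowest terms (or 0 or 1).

2/3

Take b = 2/3:
b & b = 2/3 & 2/3 = 2/3
~b = ~2/3 = 1/3
b -> ~b = 2/3 -> 1/3 = 2/3
(b & b) | (b -> ~b) = 2/3 | 2/3 = 2/3
No assignment yields a value below 2/3, so this is the minimum.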